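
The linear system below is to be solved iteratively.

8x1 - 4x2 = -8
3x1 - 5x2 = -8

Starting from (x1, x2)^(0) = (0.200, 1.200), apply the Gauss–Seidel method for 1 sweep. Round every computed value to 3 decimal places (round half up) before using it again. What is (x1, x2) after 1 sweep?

(-0.400, 1.360)

Iteration 1:
  x1 = (-8 - (-4)·1.200) / (8) = -0.400
  x2 = (-8 - (3)·-0.400) / (-5) = 1.360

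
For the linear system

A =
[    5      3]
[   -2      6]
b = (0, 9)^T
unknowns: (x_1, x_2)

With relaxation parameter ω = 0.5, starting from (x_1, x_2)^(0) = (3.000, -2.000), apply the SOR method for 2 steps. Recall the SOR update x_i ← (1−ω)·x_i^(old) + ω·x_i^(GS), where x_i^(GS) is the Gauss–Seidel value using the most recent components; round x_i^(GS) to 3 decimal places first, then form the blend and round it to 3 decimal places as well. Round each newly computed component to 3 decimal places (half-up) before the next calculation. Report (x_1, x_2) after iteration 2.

Iteration 1:
  x_1: GS value = (0 - (3)·-2.000) / (5) = 1.200;  x_1 ← (1−ω)·3.000 + ω·1.200 = 2.100
  x_2: GS value = (9 - (-2)·2.100) / (6) = 2.200;  x_2 ← (1−ω)·-2.000 + ω·2.200 = 0.100
Iteration 2:
  x_1: GS value = (0 - (3)·0.100) / (5) = -0.060;  x_1 ← (1−ω)·2.100 + ω·-0.060 = 1.020
  x_2: GS value = (9 - (-2)·1.020) / (6) = 1.840;  x_2 ← (1−ω)·0.100 + ω·1.840 = 0.970

(1.020, 0.970)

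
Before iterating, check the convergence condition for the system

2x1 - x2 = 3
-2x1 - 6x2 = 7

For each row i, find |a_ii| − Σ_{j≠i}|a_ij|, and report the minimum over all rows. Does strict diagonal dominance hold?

row 1: |2| − (1) = 1
row 2: |-6| − (2) = 4
minimum over rows = 1 → strictly diagonally dominant (convergence guaranteed)

1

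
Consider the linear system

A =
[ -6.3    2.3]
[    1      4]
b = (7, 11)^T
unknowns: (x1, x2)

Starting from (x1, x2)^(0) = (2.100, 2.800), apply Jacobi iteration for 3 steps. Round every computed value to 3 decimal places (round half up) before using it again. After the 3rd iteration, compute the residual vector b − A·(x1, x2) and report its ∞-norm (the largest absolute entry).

Iteration 1:
  x1 = (7 - (2.3)·2.800) / (-6.3) = -0.089
  x2 = (11 - (1)·2.100) / (4) = 2.225
Iteration 2:
  x1 = (7 - (2.3)·2.225) / (-6.3) = -0.299
  x2 = (11 - (1)·-0.089) / (4) = 2.772
Iteration 3:
  x1 = (7 - (2.3)·2.772) / (-6.3) = -0.099
  x2 = (11 - (1)·-0.299) / (4) = 2.825
Residual b − A·x = (-0.121, -0.201); ∞-norm = 0.201

0.201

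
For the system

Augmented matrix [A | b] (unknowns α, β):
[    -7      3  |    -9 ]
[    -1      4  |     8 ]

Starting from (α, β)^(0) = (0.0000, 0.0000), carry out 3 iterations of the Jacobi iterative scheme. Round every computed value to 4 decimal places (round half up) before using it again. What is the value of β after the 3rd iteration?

2.5357

Iteration 1:
  α = (-9 - (3)·0.0000) / (-7) = 1.2857
  β = (8 - (-1)·0.0000) / (4) = 2.0000
Iteration 2:
  α = (-9 - (3)·2.0000) / (-7) = 2.1429
  β = (8 - (-1)·1.2857) / (4) = 2.3214
Iteration 3:
  α = (-9 - (3)·2.3214) / (-7) = 2.2806
  β = (8 - (-1)·2.1429) / (4) = 2.5357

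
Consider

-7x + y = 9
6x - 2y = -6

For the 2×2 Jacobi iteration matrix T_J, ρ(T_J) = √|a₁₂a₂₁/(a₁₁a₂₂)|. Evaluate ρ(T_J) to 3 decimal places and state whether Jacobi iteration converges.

a₁₂a₂₁/(a₁₁a₂₂) = (1)·(6) / ((-7)·(-2)) = 0.428571
ρ = √|0.428571| = √0.428571 = 0.655
ρ < 1, so Jacobi converges

0.655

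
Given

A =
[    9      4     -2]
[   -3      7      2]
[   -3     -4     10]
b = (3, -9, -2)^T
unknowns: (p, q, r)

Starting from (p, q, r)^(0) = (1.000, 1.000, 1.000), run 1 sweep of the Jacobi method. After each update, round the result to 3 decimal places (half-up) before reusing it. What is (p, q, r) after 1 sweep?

(0.111, -1.143, 0.500)

Iteration 1:
  p = (3 - (4)·1.000 - (-2)·1.000) / (9) = 0.111
  q = (-9 - (-3)·1.000 - (2)·1.000) / (7) = -1.143
  r = (-2 - (-3)·1.000 - (-4)·1.000) / (10) = 0.500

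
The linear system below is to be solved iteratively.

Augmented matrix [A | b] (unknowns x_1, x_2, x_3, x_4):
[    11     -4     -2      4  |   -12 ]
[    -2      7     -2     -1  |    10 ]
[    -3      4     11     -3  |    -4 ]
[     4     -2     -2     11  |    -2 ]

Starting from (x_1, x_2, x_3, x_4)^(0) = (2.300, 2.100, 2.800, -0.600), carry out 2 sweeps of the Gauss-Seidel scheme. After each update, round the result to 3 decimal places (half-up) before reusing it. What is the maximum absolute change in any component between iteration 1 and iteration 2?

Iteration 1:
  x_1 = (-12 - (-4)·2.100 - (-2)·2.800 - (4)·-0.600) / (11) = 0.400
  x_2 = (10 - (-2)·0.400 - (-2)·2.800 - (-1)·-0.600) / (7) = 2.257
  x_3 = (-4 - (-3)·0.400 - (4)·2.257 - (-3)·-0.600) / (11) = -1.239
  x_4 = (-2 - (4)·0.400 - (-2)·2.257 - (-2)·-1.239) / (11) = -0.142
Iteration 2:
  x_1 = (-12 - (-4)·2.257 - (-2)·-1.239 - (4)·-0.142) / (11) = -0.444
  x_2 = (10 - (-2)·-0.444 - (-2)·-1.239 - (-1)·-0.142) / (7) = 0.927
  x_3 = (-4 - (-3)·-0.444 - (4)·0.927 - (-3)·-0.142) / (11) = -0.861
  x_4 = (-2 - (4)·-0.444 - (-2)·0.927 - (-2)·-0.861) / (11) = -0.008
Change: (-0.844, -1.330, 0.378, 0.134) → max |·| = 1.330

1.330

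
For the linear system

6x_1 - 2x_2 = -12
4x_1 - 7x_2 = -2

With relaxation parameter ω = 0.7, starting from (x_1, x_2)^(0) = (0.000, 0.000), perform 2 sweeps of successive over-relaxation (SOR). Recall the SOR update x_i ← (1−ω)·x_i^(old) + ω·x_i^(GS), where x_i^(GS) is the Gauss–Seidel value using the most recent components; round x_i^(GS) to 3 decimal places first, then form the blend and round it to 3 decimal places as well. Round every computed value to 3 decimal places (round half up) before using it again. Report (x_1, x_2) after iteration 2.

Iteration 1:
  x_1: GS value = (-12 - (-2)·0.000) / (6) = -2.000;  x_1 ← (1−ω)·0.000 + ω·-2.000 = -1.400
  x_2: GS value = (-2 - (4)·-1.400) / (-7) = -0.514;  x_2 ← (1−ω)·0.000 + ω·-0.514 = -0.360
Iteration 2:
  x_1: GS value = (-12 - (-2)·-0.360) / (6) = -2.120;  x_1 ← (1−ω)·-1.400 + ω·-2.120 = -1.904
  x_2: GS value = (-2 - (4)·-1.904) / (-7) = -0.802;  x_2 ← (1−ω)·-0.360 + ω·-0.802 = -0.669

(-1.904, -0.669)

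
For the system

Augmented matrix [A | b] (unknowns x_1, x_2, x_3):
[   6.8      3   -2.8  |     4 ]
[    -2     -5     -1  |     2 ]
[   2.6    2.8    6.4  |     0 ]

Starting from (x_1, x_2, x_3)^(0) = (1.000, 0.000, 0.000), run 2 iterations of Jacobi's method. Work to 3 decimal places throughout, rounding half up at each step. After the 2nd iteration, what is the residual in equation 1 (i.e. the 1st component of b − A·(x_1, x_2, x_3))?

0.710

Iteration 1:
  x_1 = (4 - (3)·0.000 - (-2.8)·0.000) / (6.8) = 0.588
  x_2 = (2 - (-2)·1.000 - (-1)·0.000) / (-5) = -0.800
  x_3 = (0 - (2.6)·1.000 - (2.8)·0.000) / (6.4) = -0.406
Iteration 2:
  x_1 = (4 - (3)·-0.800 - (-2.8)·-0.406) / (6.8) = 0.774
  x_2 = (2 - (-2)·0.588 - (-1)·-0.406) / (-5) = -0.554
  x_3 = (0 - (2.6)·0.588 - (2.8)·-0.800) / (6.4) = 0.111
Residual b − A·x = (0.710, 0.889, -1.172)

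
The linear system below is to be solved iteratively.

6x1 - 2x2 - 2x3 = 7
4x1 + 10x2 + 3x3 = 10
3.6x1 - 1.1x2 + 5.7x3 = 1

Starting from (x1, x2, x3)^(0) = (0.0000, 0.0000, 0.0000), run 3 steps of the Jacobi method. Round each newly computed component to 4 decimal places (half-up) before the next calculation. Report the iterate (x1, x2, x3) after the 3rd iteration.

(1.2041, 0.4871, -0.7161)

Iteration 1:
  x1 = (7 - (-2)·0.0000 - (-2)·0.0000) / (6) = 1.1667
  x2 = (10 - (4)·0.0000 - (3)·0.0000) / (10) = 1.0000
  x3 = (1 - (3.6)·0.0000 - (-1.1)·0.0000) / (5.7) = 0.1754
Iteration 2:
  x1 = (7 - (-2)·1.0000 - (-2)·0.1754) / (6) = 1.5585
  x2 = (10 - (4)·1.1667 - (3)·0.1754) / (10) = 0.4807
  x3 = (1 - (3.6)·1.1667 - (-1.1)·1.0000) / (5.7) = -0.3684
Iteration 3:
  x1 = (7 - (-2)·0.4807 - (-2)·-0.3684) / (6) = 1.2041
  x2 = (10 - (4)·1.5585 - (3)·-0.3684) / (10) = 0.4871
  x3 = (1 - (3.6)·1.5585 - (-1.1)·0.4807) / (5.7) = -0.7161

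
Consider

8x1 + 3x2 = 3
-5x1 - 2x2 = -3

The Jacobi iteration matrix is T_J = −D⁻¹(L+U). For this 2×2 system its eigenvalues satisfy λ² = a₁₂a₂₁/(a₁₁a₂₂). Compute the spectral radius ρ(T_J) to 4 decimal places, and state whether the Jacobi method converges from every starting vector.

0.9682

a₁₂a₂₁/(a₁₁a₂₂) = (3)·(-5) / ((8)·(-2)) = 0.937500
ρ = √|0.937500| = √0.937500 = 0.9682
ρ < 1, so Jacobi converges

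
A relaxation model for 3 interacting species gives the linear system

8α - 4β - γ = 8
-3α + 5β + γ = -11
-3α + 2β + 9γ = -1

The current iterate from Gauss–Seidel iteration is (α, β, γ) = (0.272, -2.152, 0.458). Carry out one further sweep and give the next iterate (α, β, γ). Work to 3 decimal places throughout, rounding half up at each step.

One sweep:
  α = (8 - (-4)·-2.152 - (-1)·0.458) / (8) = -0.019
  β = (-11 - (-3)·-0.019 - (1)·0.458) / (5) = -2.303
  γ = (-1 - (-3)·-0.019 - (2)·-2.303) / (9) = 0.394

(-0.019, -2.303, 0.394)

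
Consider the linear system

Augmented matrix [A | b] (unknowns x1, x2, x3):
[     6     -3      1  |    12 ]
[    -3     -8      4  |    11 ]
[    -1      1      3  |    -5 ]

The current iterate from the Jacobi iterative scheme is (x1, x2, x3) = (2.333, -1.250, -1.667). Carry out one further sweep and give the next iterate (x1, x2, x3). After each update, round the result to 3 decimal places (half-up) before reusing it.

(1.653, -3.083, -0.472)

One sweep:
  x1 = (12 - (-3)·-1.250 - (1)·-1.667) / (6) = 1.653
  x2 = (11 - (-3)·2.333 - (4)·-1.667) / (-8) = -3.083
  x3 = (-5 - (-1)·2.333 - (1)·-1.250) / (3) = -0.472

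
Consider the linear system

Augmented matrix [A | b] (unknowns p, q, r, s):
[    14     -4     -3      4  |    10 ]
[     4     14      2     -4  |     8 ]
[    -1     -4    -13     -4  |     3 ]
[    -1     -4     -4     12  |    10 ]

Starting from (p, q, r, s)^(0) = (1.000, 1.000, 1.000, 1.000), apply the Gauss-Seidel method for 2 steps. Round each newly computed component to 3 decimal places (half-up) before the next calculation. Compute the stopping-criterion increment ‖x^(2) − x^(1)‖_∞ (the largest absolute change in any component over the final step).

Iteration 1:
  p = (10 - (-4)·1.000 - (-3)·1.000 - (4)·1.000) / (14) = 0.929
  q = (8 - (4)·0.929 - (2)·1.000 - (-4)·1.000) / (14) = 0.449
  r = (3 - (-1)·0.929 - (-4)·0.449 - (-4)·1.000) / (-13) = -0.748
  s = (10 - (-1)·0.929 - (-4)·0.449 - (-4)·-0.748) / (12) = 0.811
Iteration 2:
  p = (10 - (-4)·0.449 - (-3)·-0.748 - (4)·0.811) / (14) = 0.451
  q = (8 - (4)·0.451 - (2)·-0.748 - (-4)·0.811) / (14) = 0.781
  r = (3 - (-1)·0.451 - (-4)·0.781 - (-4)·0.811) / (-13) = -0.755
  s = (10 - (-1)·0.451 - (-4)·0.781 - (-4)·-0.755) / (12) = 0.880
Change: (-0.478, 0.332, -0.007, 0.069) → max |·| = 0.478

0.478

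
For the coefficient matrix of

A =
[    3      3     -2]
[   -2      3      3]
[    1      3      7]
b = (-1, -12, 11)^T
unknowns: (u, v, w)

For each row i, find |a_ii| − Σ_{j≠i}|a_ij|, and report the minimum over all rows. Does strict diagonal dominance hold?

-2

row 1: |3| − (3+2) = -2
row 2: |3| − (2+3) = -2
row 3: |7| − (1+3) = 3
minimum over rows = -2 → not strictly diagonally dominant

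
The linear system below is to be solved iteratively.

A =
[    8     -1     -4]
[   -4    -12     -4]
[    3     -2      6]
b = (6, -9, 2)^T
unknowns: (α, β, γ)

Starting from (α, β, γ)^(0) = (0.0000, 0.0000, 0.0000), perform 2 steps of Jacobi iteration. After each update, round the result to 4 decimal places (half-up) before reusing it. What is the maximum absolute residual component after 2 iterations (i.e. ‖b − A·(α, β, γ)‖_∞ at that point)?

Iteration 1:
  α = (6 - (-1)·0.0000 - (-4)·0.0000) / (8) = 0.7500
  β = (-9 - (-4)·0.0000 - (-4)·0.0000) / (-12) = 0.7500
  γ = (2 - (3)·0.0000 - (-2)·0.0000) / (6) = 0.3333
Iteration 2:
  α = (6 - (-1)·0.7500 - (-4)·0.3333) / (8) = 1.0104
  β = (-9 - (-4)·0.7500 - (-4)·0.3333) / (-12) = 0.3889
  γ = (2 - (3)·0.7500 - (-2)·0.7500) / (6) = 0.2083
Residual b − A·x = (-0.8611, 0.5416, -1.5032); ∞-norm = 1.5032

1.5032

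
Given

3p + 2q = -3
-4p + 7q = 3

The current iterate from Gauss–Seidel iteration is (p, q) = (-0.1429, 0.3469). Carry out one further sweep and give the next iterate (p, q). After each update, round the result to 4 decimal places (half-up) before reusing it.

One sweep:
  p = (-3 - (2)·0.3469) / (3) = -1.2313
  q = (3 - (-4)·-1.2313) / (7) = -0.2750

(-1.2313, -0.2750)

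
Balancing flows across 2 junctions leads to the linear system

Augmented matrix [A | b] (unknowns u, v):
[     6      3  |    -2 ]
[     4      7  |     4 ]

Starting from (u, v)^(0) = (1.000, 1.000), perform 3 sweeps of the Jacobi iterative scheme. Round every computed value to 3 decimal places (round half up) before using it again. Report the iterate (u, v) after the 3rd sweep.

Iteration 1:
  u = (-2 - (3)·1.000) / (6) = -0.833
  v = (4 - (4)·1.000) / (7) = 0.000
Iteration 2:
  u = (-2 - (3)·0.000) / (6) = -0.333
  v = (4 - (4)·-0.833) / (7) = 1.047
Iteration 3:
  u = (-2 - (3)·1.047) / (6) = -0.857
  v = (4 - (4)·-0.333) / (7) = 0.762

(-0.857, 0.762)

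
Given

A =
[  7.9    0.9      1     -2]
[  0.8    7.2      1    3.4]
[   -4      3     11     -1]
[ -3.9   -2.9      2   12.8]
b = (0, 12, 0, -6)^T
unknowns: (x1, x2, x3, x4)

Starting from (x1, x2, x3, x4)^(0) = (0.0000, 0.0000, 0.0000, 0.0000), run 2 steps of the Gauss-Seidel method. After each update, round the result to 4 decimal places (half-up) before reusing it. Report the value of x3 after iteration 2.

-0.5303

Iteration 1:
  x1 = (0 - (0.9)·0.0000 - (1)·0.0000 - (-2)·0.0000) / (7.9) = 0.0000
  x2 = (12 - (0.8)·0.0000 - (1)·0.0000 - (3.4)·0.0000) / (7.2) = 1.6667
  x3 = (0 - (-4)·0.0000 - (3)·1.6667 - (-1)·0.0000) / (11) = -0.4546
  x4 = (-6 - (-3.9)·0.0000 - (-2.9)·1.6667 - (2)·-0.4546) / (12.8) = -0.0201
Iteration 2:
  x1 = (0 - (0.9)·1.6667 - (1)·-0.4546 - (-2)·-0.0201) / (7.9) = -0.1374
  x2 = (12 - (0.8)·-0.1374 - (1)·-0.4546 - (3.4)·-0.0201) / (7.2) = 1.7546
  x3 = (0 - (-4)·-0.1374 - (3)·1.7546 - (-1)·-0.0201) / (11) = -0.5303
  x4 = (-6 - (-3.9)·-0.1374 - (-2.9)·1.7546 - (2)·-0.5303) / (12.8) = -0.0302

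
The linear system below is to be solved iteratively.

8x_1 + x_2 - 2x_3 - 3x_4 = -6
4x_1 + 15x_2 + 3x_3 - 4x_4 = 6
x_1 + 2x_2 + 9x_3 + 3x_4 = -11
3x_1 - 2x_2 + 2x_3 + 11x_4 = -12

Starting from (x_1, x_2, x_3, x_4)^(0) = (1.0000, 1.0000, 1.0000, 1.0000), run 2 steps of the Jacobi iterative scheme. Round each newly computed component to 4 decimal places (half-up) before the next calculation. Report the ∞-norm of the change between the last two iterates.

Iteration 1:
  x_1 = (-6 - (1)·1.0000 - (-2)·1.0000 - (-3)·1.0000) / (8) = -0.2500
  x_2 = (6 - (4)·1.0000 - (3)·1.0000 - (-4)·1.0000) / (15) = 0.2000
  x_3 = (-11 - (1)·1.0000 - (2)·1.0000 - (3)·1.0000) / (9) = -1.8889
  x_4 = (-12 - (3)·1.0000 - (-2)·1.0000 - (2)·1.0000) / (11) = -1.3636
Iteration 2:
  x_1 = (-6 - (1)·0.2000 - (-2)·-1.8889 - (-3)·-1.3636) / (8) = -1.7586
  x_2 = (6 - (4)·-0.2500 - (3)·-1.8889 - (-4)·-1.3636) / (15) = 0.4808
  x_3 = (-11 - (1)·-0.2500 - (2)·0.2000 - (3)·-1.3636) / (9) = -0.7844
  x_4 = (-12 - (3)·-0.2500 - (-2)·0.2000 - (2)·-1.8889) / (11) = -0.6429
Change: (-1.5086, 0.2808, 1.1045, 0.7207) → max |·| = 1.5086

1.5086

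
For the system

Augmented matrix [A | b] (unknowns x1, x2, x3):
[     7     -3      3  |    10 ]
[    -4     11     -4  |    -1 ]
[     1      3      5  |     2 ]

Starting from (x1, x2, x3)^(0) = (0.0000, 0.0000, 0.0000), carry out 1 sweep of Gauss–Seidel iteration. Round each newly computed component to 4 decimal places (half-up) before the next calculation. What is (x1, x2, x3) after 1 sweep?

(1.4286, 0.4286, -0.1429)

Iteration 1:
  x1 = (10 - (-3)·0.0000 - (3)·0.0000) / (7) = 1.4286
  x2 = (-1 - (-4)·1.4286 - (-4)·0.0000) / (11) = 0.4286
  x3 = (2 - (1)·1.4286 - (3)·0.4286) / (5) = -0.1429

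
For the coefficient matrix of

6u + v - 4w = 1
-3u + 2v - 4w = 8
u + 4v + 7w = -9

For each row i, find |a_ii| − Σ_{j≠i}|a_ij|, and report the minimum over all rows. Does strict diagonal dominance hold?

row 1: |6| − (1+4) = 1
row 2: |2| − (3+4) = -5
row 3: |7| − (1+4) = 2
minimum over rows = -5 → not strictly diagonally dominant

-5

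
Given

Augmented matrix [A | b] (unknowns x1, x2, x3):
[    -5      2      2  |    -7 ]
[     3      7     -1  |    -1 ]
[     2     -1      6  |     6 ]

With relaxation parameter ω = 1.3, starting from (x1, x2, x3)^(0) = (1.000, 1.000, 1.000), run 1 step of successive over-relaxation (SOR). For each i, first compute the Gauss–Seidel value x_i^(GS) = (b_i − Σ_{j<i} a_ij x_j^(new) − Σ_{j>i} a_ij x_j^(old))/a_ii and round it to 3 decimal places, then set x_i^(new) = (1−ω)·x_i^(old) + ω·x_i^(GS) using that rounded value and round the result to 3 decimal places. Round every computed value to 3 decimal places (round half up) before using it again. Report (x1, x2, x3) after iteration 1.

(2.560, -1.726, -0.483)

Iteration 1:
  x1: GS value = (-7 - (2)·1.000 - (2)·1.000) / (-5) = 2.200;  x1 ← (1−ω)·1.000 + ω·2.200 = 2.560
  x2: GS value = (-1 - (3)·2.560 - (-1)·1.000) / (7) = -1.097;  x2 ← (1−ω)·1.000 + ω·-1.097 = -1.726
  x3: GS value = (6 - (2)·2.560 - (-1)·-1.726) / (6) = -0.141;  x3 ← (1−ω)·1.000 + ω·-0.141 = -0.483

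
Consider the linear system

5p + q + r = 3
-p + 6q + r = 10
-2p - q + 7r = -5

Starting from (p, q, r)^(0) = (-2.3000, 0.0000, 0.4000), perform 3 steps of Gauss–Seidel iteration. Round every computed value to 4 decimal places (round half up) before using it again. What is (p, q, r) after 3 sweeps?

(0.3183, 1.7809, -0.3689)

Iteration 1:
  p = (3 - (1)·0.0000 - (1)·0.4000) / (5) = 0.5200
  q = (10 - (-1)·0.5200 - (1)·0.4000) / (6) = 1.6867
  r = (-5 - (-2)·0.5200 - (-1)·1.6867) / (7) = -0.3248
Iteration 2:
  p = (3 - (1)·1.6867 - (1)·-0.3248) / (5) = 0.3276
  q = (10 - (-1)·0.3276 - (1)·-0.3248) / (6) = 1.7754
  r = (-5 - (-2)·0.3276 - (-1)·1.7754) / (7) = -0.3671
Iteration 3:
  p = (3 - (1)·1.7754 - (1)·-0.3671) / (5) = 0.3183
  q = (10 - (-1)·0.3183 - (1)·-0.3671) / (6) = 1.7809
  r = (-5 - (-2)·0.3183 - (-1)·1.7809) / (7) = -0.3689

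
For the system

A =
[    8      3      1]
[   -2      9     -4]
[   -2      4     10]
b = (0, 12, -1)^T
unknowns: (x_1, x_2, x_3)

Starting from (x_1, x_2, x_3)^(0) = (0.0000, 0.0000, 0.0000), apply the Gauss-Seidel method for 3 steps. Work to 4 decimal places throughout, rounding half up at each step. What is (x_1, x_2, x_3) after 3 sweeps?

(-0.2885, 1.0170, -0.5645)

Iteration 1:
  x_1 = (0 - (3)·0.0000 - (1)·0.0000) / (8) = 0.0000
  x_2 = (12 - (-2)·0.0000 - (-4)·0.0000) / (9) = 1.3333
  x_3 = (-1 - (-2)·0.0000 - (4)·1.3333) / (10) = -0.6333
Iteration 2:
  x_1 = (0 - (3)·1.3333 - (1)·-0.6333) / (8) = -0.4208
  x_2 = (12 - (-2)·-0.4208 - (-4)·-0.6333) / (9) = 0.9584
  x_3 = (-1 - (-2)·-0.4208 - (4)·0.9584) / (10) = -0.5675
Iteration 3:
  x_1 = (0 - (3)·0.9584 - (1)·-0.5675) / (8) = -0.2885
  x_2 = (12 - (-2)·-0.2885 - (-4)·-0.5675) / (9) = 1.0170
  x_3 = (-1 - (-2)·-0.2885 - (4)·1.0170) / (10) = -0.5645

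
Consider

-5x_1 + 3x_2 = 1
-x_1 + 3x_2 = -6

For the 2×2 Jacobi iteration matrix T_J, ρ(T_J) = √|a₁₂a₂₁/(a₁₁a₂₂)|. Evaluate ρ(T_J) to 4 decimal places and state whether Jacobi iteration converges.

0.4472

a₁₂a₂₁/(a₁₁a₂₂) = (3)·(-1) / ((-5)·(3)) = 0.200000
ρ = √|0.200000| = √0.200000 = 0.4472
ρ < 1, so Jacobi converges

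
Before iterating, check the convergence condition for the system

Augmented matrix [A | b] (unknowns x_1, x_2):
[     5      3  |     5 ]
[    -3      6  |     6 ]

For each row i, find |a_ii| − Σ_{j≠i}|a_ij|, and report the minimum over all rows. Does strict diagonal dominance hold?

row 1: |5| − (3) = 2
row 2: |6| − (3) = 3
minimum over rows = 2 → strictly diagonally dominant (convergence guaranteed)

2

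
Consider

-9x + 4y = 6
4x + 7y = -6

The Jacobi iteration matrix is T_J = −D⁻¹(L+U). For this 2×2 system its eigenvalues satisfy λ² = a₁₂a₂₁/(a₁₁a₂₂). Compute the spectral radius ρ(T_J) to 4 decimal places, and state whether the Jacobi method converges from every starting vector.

a₁₂a₂₁/(a₁₁a₂₂) = (4)·(4) / ((-9)·(7)) = -0.253968
ρ = √|-0.253968| = √0.253968 = 0.5040
ρ < 1, so Jacobi converges

0.5040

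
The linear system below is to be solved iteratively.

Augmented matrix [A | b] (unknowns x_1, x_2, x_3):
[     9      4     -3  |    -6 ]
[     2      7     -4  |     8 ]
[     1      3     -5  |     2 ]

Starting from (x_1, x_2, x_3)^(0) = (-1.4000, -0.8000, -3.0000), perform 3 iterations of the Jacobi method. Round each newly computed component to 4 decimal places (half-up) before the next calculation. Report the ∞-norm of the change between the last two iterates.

0.6824

Iteration 1:
  x_1 = (-6 - (4)·-0.8000 - (-3)·-3.0000) / (9) = -1.3111
  x_2 = (8 - (2)·-1.4000 - (-4)·-3.0000) / (7) = -0.1714
  x_3 = (2 - (1)·-1.4000 - (3)·-0.8000) / (-5) = -1.1600
Iteration 2:
  x_1 = (-6 - (4)·-0.1714 - (-3)·-1.1600) / (9) = -0.9772
  x_2 = (8 - (2)·-1.3111 - (-4)·-1.1600) / (7) = 0.8546
  x_3 = (2 - (1)·-1.3111 - (3)·-0.1714) / (-5) = -0.7651
Iteration 3:
  x_1 = (-6 - (4)·0.8546 - (-3)·-0.7651) / (9) = -1.3015
  x_2 = (8 - (2)·-0.9772 - (-4)·-0.7651) / (7) = 0.9849
  x_3 = (2 - (1)·-0.9772 - (3)·0.8546) / (-5) = -0.0827
Change: (-0.3243, 0.1303, 0.6824) → max |·| = 0.6824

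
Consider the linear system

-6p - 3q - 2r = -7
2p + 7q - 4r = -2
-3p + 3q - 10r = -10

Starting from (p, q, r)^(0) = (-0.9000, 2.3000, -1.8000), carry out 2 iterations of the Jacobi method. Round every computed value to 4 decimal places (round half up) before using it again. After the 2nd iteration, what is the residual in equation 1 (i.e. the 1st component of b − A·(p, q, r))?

Iteration 1:
  p = (-7 - (-3)·2.3000 - (-2)·-1.8000) / (-6) = 0.6167
  q = (-2 - (2)·-0.9000 - (-4)·-1.8000) / (7) = -1.0571
  r = (-10 - (-3)·-0.9000 - (3)·2.3000) / (-10) = 1.9600
Iteration 2:
  p = (-7 - (-3)·-1.0571 - (-2)·1.9600) / (-6) = 1.0419
  q = (-2 - (2)·0.6167 - (-4)·1.9600) / (7) = 0.6581
  r = (-10 - (-3)·0.6167 - (3)·-1.0571) / (-10) = 0.4979
Residual b − A·x = (2.2215, -6.6989, -3.8696)

2.2215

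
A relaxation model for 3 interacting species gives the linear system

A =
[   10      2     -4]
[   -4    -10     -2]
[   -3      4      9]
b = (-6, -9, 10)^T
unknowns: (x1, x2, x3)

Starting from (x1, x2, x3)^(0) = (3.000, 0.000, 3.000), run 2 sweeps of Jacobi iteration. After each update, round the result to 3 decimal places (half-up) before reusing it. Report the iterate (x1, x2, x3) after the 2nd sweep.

Iteration 1:
  x1 = (-6 - (2)·0.000 - (-4)·3.000) / (10) = 0.600
  x2 = (-9 - (-4)·3.000 - (-2)·3.000) / (-10) = -0.900
  x3 = (10 - (-3)·3.000 - (4)·0.000) / (9) = 2.111
Iteration 2:
  x1 = (-6 - (2)·-0.900 - (-4)·2.111) / (10) = 0.424
  x2 = (-9 - (-4)·0.600 - (-2)·2.111) / (-10) = 0.238
  x3 = (10 - (-3)·0.600 - (4)·-0.900) / (9) = 1.711

(0.424, 0.238, 1.711)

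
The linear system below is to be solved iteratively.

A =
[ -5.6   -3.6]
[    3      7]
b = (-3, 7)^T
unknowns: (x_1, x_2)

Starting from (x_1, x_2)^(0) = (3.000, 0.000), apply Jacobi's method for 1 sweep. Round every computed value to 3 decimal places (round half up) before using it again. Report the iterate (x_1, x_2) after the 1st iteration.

(0.536, -0.286)

Iteration 1:
  x_1 = (-3 - (-3.6)·0.000) / (-5.6) = 0.536
  x_2 = (7 - (3)·3.000) / (7) = -0.286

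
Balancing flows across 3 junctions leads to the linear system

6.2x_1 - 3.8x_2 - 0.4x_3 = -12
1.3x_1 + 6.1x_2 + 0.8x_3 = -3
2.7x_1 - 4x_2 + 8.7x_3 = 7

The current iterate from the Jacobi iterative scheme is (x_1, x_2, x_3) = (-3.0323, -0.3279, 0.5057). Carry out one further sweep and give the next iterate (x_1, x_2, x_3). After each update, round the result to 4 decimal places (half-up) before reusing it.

One sweep:
  x_1 = (-12 - (-3.8)·-0.3279 - (-0.4)·0.5057) / (6.2) = -2.1038
  x_2 = (-3 - (1.3)·-3.0323 - (0.8)·0.5057) / (6.1) = 0.0881
  x_3 = (7 - (2.7)·-3.0323 - (-4)·-0.3279) / (8.7) = 1.5949

(-2.1038, 0.0881, 1.5949)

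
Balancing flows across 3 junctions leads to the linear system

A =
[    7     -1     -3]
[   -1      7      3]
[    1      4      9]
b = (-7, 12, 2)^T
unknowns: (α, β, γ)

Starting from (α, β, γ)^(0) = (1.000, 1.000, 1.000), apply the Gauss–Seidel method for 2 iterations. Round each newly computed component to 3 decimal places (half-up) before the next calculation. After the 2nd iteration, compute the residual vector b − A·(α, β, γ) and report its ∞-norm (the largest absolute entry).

Iteration 1:
  α = (-7 - (-1)·1.000 - (-3)·1.000) / (7) = -0.429
  β = (12 - (-1)·-0.429 - (3)·1.000) / (7) = 1.224
  γ = (2 - (1)·-0.429 - (4)·1.224) / (9) = -0.274
Iteration 2:
  α = (-7 - (-1)·1.224 - (-3)·-0.274) / (7) = -0.943
  β = (12 - (-1)·-0.943 - (3)·-0.274) / (7) = 1.697
  γ = (2 - (1)·-0.943 - (4)·1.697) / (9) = -0.427
Residual b − A·x = (0.017, 0.459, -0.002); ∞-norm = 0.459

0.459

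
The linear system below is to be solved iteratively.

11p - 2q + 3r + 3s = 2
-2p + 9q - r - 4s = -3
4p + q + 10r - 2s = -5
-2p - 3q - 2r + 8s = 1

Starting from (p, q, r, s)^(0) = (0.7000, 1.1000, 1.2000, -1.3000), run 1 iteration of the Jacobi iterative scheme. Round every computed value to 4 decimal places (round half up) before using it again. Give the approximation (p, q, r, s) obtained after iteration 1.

Iteration 1:
  p = (2 - (-2)·1.1000 - (3)·1.2000 - (3)·-1.3000) / (11) = 0.4091
  q = (-3 - (-2)·0.7000 - (-1)·1.2000 - (-4)·-1.3000) / (9) = -0.6222
  r = (-5 - (4)·0.7000 - (1)·1.1000 - (-2)·-1.3000) / (10) = -1.1500
  s = (1 - (-2)·0.7000 - (-3)·1.1000 - (-2)·1.2000) / (8) = 1.0125

(0.4091, -0.6222, -1.1500, 1.0125)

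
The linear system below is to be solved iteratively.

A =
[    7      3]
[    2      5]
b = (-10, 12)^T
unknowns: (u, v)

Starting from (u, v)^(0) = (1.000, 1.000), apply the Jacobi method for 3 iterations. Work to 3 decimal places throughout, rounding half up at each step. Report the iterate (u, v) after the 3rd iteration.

(-2.776, 3.314)

Iteration 1:
  u = (-10 - (3)·1.000) / (7) = -1.857
  v = (12 - (2)·1.000) / (5) = 2.000
Iteration 2:
  u = (-10 - (3)·2.000) / (7) = -2.286
  v = (12 - (2)·-1.857) / (5) = 3.143
Iteration 3:
  u = (-10 - (3)·3.143) / (7) = -2.776
  v = (12 - (2)·-2.286) / (5) = 3.314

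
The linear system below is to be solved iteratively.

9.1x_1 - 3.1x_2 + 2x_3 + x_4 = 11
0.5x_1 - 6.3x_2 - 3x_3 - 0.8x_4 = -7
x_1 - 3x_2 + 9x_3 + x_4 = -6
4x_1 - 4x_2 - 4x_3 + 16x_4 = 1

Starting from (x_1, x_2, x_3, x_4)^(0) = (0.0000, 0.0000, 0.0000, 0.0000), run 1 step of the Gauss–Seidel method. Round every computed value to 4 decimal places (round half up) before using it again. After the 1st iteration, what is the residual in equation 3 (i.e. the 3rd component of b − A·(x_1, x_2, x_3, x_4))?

0.0372

Iteration 1:
  x_1 = (11 - (-3.1)·0.0000 - (2)·0.0000 - (1)·0.0000) / (9.1) = 1.2088
  x_2 = (-7 - (0.5)·1.2088 - (-3)·0.0000 - (-0.8)·0.0000) / (-6.3) = 1.2070
  x_3 = (-6 - (1)·1.2088 - (-3)·1.2070 - (1)·0.0000) / (9) = -0.3986
  x_4 = (1 - (4)·1.2088 - (-4)·1.2070 - (-4)·-0.3986) / (16) = -0.0376
Residual b − A·x = (4.5764, -1.2262, 0.0372, 0.0000)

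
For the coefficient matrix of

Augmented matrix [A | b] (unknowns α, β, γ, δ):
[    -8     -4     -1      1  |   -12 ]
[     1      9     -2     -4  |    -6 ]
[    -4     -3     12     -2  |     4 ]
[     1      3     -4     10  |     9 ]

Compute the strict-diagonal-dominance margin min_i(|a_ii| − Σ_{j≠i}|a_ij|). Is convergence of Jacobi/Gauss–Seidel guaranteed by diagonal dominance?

row 1: |-8| − (4+1+1) = 2
row 2: |9| − (1+2+4) = 2
row 3: |12| − (4+3+2) = 3
row 4: |10| − (1+3+4) = 2
minimum over rows = 2 → strictly diagonally dominant (convergence guaranteed)

2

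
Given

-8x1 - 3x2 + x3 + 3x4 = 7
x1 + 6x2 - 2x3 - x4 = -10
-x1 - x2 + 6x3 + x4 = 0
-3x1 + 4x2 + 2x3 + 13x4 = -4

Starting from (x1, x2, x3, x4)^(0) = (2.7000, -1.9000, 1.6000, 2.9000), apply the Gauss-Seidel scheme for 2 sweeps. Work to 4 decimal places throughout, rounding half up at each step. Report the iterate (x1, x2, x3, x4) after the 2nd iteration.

(-0.5116, -1.6804, -0.4114, 0.1546)

Iteration 1:
  x1 = (7 - (-3)·-1.9000 - (1)·1.6000 - (3)·2.9000) / (-8) = 1.1250
  x2 = (-10 - (1)·1.1250 - (-2)·1.6000 - (-1)·2.9000) / (6) = -0.8375
  x3 = (0 - (-1)·1.1250 - (-1)·-0.8375 - (1)·2.9000) / (6) = -0.4354
  x4 = (-4 - (-3)·1.1250 - (4)·-0.8375 - (2)·-0.4354) / (13) = 0.2766
Iteration 2:
  x1 = (7 - (-3)·-0.8375 - (1)·-0.4354 - (3)·0.2766) / (-8) = -0.5116
  x2 = (-10 - (1)·-0.5116 - (-2)·-0.4354 - (-1)·0.2766) / (6) = -1.6804
  x3 = (0 - (-1)·-0.5116 - (-1)·-1.6804 - (1)·0.2766) / (6) = -0.4114
  x4 = (-4 - (-3)·-0.5116 - (4)·-1.6804 - (2)·-0.4114) / (13) = 0.1546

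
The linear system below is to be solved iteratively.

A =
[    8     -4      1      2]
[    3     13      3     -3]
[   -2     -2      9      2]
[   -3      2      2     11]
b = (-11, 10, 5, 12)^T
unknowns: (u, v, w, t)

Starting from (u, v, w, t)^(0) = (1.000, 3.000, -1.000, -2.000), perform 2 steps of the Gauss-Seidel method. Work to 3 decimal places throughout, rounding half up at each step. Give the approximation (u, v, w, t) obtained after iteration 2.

Iteration 1:
  u = (-11 - (-4)·3.000 - (1)·-1.000 - (2)·-2.000) / (8) = 0.750
  v = (10 - (3)·0.750 - (3)·-1.000 - (-3)·-2.000) / (13) = 0.365
  w = (5 - (-2)·0.750 - (-2)·0.365 - (2)·-2.000) / (9) = 1.248
  t = (12 - (-3)·0.750 - (2)·0.365 - (2)·1.248) / (11) = 1.002
Iteration 2:
  u = (-11 - (-4)·0.365 - (1)·1.248 - (2)·1.002) / (8) = -1.599
  v = (10 - (3)·-1.599 - (3)·1.248 - (-3)·1.002) / (13) = 1.081
  w = (5 - (-2)·-1.599 - (-2)·1.081 - (2)·1.002) / (9) = 0.218
  t = (12 - (-3)·-1.599 - (2)·1.081 - (2)·0.218) / (11) = 0.419

(-1.599, 1.081, 0.218, 0.419)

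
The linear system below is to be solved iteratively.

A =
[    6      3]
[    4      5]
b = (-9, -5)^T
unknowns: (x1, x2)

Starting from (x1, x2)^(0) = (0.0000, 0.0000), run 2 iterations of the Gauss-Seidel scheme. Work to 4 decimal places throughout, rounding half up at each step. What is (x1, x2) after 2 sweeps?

(-1.6000, 0.2800)

Iteration 1:
  x1 = (-9 - (3)·0.0000) / (6) = -1.5000
  x2 = (-5 - (4)·-1.5000) / (5) = 0.2000
Iteration 2:
  x1 = (-9 - (3)·0.2000) / (6) = -1.6000
  x2 = (-5 - (4)·-1.6000) / (5) = 0.2800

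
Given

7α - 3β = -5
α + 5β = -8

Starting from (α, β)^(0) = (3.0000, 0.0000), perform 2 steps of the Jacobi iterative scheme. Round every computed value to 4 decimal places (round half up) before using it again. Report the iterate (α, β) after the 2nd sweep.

(-1.6571, -1.4571)

Iteration 1:
  α = (-5 - (-3)·0.0000) / (7) = -0.7143
  β = (-8 - (1)·3.0000) / (5) = -2.2000
Iteration 2:
  α = (-5 - (-3)·-2.2000) / (7) = -1.6571
  β = (-8 - (1)·-0.7143) / (5) = -1.4571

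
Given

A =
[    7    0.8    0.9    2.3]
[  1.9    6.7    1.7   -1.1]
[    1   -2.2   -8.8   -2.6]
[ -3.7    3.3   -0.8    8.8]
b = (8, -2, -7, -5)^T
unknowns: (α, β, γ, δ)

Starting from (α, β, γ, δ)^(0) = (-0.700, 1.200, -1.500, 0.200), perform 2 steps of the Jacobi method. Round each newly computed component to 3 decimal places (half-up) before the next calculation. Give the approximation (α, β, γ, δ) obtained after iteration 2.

(1.537, -0.948, 1.274, -0.177)

Iteration 1:
  α = (8 - (0.8)·1.200 - (0.9)·-1.500 - (2.3)·0.200) / (7) = 1.133
  β = (-2 - (1.9)·-0.700 - (1.7)·-1.500 - (-1.1)·0.200) / (6.7) = 0.313
  γ = (-7 - (1)·-0.700 - (-2.2)·1.200 - (-2.6)·0.200) / (-8.8) = 0.357
  δ = (-5 - (-3.7)·-0.700 - (3.3)·1.200 - (-0.8)·-1.500) / (8.8) = -1.449
Iteration 2:
  α = (8 - (0.8)·0.313 - (0.9)·0.357 - (2.3)·-1.449) / (7) = 1.537
  β = (-2 - (1.9)·1.133 - (1.7)·0.357 - (-1.1)·-1.449) / (6.7) = -0.948
  γ = (-7 - (1)·1.133 - (-2.2)·0.313 - (-2.6)·-1.449) / (-8.8) = 1.274
  δ = (-5 - (-3.7)·1.133 - (3.3)·0.313 - (-0.8)·0.357) / (8.8) = -0.177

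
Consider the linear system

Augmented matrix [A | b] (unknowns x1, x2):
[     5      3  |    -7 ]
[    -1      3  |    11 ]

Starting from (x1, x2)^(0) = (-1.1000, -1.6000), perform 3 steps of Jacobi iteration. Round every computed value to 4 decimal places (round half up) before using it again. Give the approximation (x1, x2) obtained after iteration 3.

Iteration 1:
  x1 = (-7 - (3)·-1.6000) / (5) = -0.4400
  x2 = (11 - (-1)·-1.1000) / (3) = 3.3000
Iteration 2:
  x1 = (-7 - (3)·3.3000) / (5) = -3.3800
  x2 = (11 - (-1)·-0.4400) / (3) = 3.5200
Iteration 3:
  x1 = (-7 - (3)·3.5200) / (5) = -3.5120
  x2 = (11 - (-1)·-3.3800) / (3) = 2.5400

(-3.5120, 2.5400)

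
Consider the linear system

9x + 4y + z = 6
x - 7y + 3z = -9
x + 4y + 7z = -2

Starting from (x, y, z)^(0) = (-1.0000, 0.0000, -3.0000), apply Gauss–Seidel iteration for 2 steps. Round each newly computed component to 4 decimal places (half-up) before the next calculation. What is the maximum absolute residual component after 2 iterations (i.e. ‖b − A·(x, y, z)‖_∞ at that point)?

Iteration 1:
  x = (6 - (4)·0.0000 - (1)·-3.0000) / (9) = 1.0000
  y = (-9 - (1)·1.0000 - (3)·-3.0000) / (-7) = 0.1429
  z = (-2 - (1)·1.0000 - (4)·0.1429) / (7) = -0.5102
Iteration 2:
  x = (6 - (4)·0.1429 - (1)·-0.5102) / (9) = 0.6598
  y = (-9 - (1)·0.6598 - (3)·-0.5102) / (-7) = 1.1613
  z = (-2 - (1)·0.6598 - (4)·1.1613) / (7) = -1.0436
Residual b − A·x = (-3.5398, 1.6001, 0.0002); ∞-norm = 3.5398

3.5398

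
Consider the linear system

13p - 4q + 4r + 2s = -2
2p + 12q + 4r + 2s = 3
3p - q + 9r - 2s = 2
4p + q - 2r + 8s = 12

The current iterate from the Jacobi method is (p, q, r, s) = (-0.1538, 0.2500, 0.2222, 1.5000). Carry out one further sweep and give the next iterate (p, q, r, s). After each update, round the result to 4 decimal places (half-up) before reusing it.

(-0.3761, -0.0484, 0.6346, 1.6012)

One sweep:
  p = (-2 - (-4)·0.2500 - (4)·0.2222 - (2)·1.5000) / (13) = -0.3761
  q = (3 - (2)·-0.1538 - (4)·0.2222 - (2)·1.5000) / (12) = -0.0484
  r = (2 - (3)·-0.1538 - (-1)·0.2500 - (-2)·1.5000) / (9) = 0.6346
  s = (12 - (4)·-0.1538 - (1)·0.2500 - (-2)·0.2222) / (8) = 1.6012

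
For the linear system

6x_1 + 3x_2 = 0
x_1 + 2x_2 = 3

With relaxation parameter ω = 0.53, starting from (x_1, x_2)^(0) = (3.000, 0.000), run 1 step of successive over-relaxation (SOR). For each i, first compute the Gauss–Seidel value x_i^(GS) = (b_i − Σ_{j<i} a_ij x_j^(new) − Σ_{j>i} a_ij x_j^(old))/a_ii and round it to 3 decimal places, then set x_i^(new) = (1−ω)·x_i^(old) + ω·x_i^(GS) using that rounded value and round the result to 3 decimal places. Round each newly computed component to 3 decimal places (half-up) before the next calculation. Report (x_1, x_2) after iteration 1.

Iteration 1:
  x_1: GS value = (0 - (3)·0.000) / (6) = 0.000;  x_1 ← (1−ω)·3.000 + ω·0.000 = 1.410
  x_2: GS value = (3 - (1)·1.410) / (2) = 0.795;  x_2 ← (1−ω)·0.000 + ω·0.795 = 0.421

(1.410, 0.421)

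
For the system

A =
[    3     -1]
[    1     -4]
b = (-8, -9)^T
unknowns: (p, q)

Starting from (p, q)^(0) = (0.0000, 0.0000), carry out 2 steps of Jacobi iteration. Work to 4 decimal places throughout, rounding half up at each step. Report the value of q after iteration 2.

Iteration 1:
  p = (-8 - (-1)·0.0000) / (3) = -2.6667
  q = (-9 - (1)·0.0000) / (-4) = 2.2500
Iteration 2:
  p = (-8 - (-1)·2.2500) / (3) = -1.9167
  q = (-9 - (1)·-2.6667) / (-4) = 1.5833

1.5833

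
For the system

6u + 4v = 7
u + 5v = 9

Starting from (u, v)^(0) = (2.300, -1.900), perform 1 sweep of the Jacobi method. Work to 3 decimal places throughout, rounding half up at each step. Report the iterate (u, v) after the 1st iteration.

Iteration 1:
  u = (7 - (4)·-1.900) / (6) = 2.433
  v = (9 - (1)·2.300) / (5) = 1.340

(2.433, 1.340)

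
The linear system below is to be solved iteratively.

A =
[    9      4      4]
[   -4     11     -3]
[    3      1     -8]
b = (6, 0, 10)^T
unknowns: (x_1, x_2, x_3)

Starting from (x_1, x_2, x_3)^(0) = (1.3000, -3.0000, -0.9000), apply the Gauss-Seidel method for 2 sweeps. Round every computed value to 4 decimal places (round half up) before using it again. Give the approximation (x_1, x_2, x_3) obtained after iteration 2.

(0.5086, 0.1109, -1.0454)

Iteration 1:
  x_1 = (6 - (4)·-3.0000 - (4)·-0.9000) / (9) = 2.4000
  x_2 = (0 - (-4)·2.4000 - (-3)·-0.9000) / (11) = 0.6273
  x_3 = (10 - (3)·2.4000 - (1)·0.6273) / (-8) = -0.2716
Iteration 2:
  x_1 = (6 - (4)·0.6273 - (4)·-0.2716) / (9) = 0.5086
  x_2 = (0 - (-4)·0.5086 - (-3)·-0.2716) / (11) = 0.1109
  x_3 = (10 - (3)·0.5086 - (1)·0.1109) / (-8) = -1.0454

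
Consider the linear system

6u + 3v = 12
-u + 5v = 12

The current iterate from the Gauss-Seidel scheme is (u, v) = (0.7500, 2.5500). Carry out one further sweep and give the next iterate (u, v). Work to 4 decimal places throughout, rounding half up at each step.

One sweep:
  u = (12 - (3)·2.5500) / (6) = 0.7250
  v = (12 - (-1)·0.7250) / (5) = 2.5450

(0.7250, 2.5450)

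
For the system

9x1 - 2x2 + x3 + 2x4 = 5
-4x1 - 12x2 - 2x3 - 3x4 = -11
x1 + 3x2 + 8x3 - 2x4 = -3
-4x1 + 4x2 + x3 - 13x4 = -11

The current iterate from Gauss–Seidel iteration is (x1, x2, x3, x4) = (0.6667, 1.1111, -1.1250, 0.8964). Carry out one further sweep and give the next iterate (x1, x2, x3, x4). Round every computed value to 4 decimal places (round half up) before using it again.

(0.7283, 0.6373, -0.4809, 0.7812)

One sweep:
  x1 = (5 - (-2)·1.1111 - (1)·-1.1250 - (2)·0.8964) / (9) = 0.7283
  x2 = (-11 - (-4)·0.7283 - (-2)·-1.1250 - (-3)·0.8964) / (-12) = 0.6373
  x3 = (-3 - (1)·0.7283 - (3)·0.6373 - (-2)·0.8964) / (8) = -0.4809
  x4 = (-11 - (-4)·0.7283 - (4)·0.6373 - (1)·-0.4809) / (-13) = 0.7812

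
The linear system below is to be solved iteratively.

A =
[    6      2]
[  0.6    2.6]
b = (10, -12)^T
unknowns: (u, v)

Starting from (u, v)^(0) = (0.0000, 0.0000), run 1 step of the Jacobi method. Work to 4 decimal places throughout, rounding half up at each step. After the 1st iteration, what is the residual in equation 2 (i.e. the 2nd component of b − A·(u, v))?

Iteration 1:
  u = (10 - (2)·0.0000) / (6) = 1.6667
  v = (-12 - (0.6)·0.0000) / (2.6) = -4.6154
Residual b − A·x = (9.2306, -1.0000)

-1.0000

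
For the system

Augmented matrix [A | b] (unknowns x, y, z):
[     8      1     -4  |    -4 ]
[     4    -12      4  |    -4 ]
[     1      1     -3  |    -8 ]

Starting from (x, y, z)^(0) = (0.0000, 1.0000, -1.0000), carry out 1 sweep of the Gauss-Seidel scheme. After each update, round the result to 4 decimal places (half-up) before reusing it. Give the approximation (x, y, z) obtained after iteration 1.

Iteration 1:
  x = (-4 - (1)·1.0000 - (-4)·-1.0000) / (8) = -1.1250
  y = (-4 - (4)·-1.1250 - (4)·-1.0000) / (-12) = -0.3750
  z = (-8 - (1)·-1.1250 - (1)·-0.3750) / (-3) = 2.1667

(-1.1250, -0.3750, 2.1667)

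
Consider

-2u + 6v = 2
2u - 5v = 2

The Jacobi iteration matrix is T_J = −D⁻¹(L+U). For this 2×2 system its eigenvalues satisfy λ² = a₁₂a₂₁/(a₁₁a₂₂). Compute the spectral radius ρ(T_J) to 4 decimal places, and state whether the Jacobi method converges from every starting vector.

1.0954

a₁₂a₂₁/(a₁₁a₂₂) = (6)·(2) / ((-2)·(-5)) = 1.200000
ρ = √|1.200000| = √1.200000 = 1.0954
ρ > 1, so Jacobi diverges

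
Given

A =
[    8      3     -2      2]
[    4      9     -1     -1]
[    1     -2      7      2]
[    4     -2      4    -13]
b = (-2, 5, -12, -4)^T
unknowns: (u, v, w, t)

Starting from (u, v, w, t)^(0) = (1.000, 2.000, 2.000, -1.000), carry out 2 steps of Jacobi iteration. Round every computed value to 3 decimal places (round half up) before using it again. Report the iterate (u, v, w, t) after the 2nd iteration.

(-0.814, 0.658, -1.879, -0.111)

Iteration 1:
  u = (-2 - (3)·2.000 - (-2)·2.000 - (2)·-1.000) / (8) = -0.250
  v = (5 - (4)·1.000 - (-1)·2.000 - (-1)·-1.000) / (9) = 0.222
  w = (-12 - (1)·1.000 - (-2)·2.000 - (2)·-1.000) / (7) = -1.000
  t = (-4 - (4)·1.000 - (-2)·2.000 - (4)·2.000) / (-13) = 0.923
Iteration 2:
  u = (-2 - (3)·0.222 - (-2)·-1.000 - (2)·0.923) / (8) = -0.814
  v = (5 - (4)·-0.250 - (-1)·-1.000 - (-1)·0.923) / (9) = 0.658
  w = (-12 - (1)·-0.250 - (-2)·0.222 - (2)·0.923) / (7) = -1.879
  t = (-4 - (4)·-0.250 - (-2)·0.222 - (4)·-1.000) / (-13) = -0.111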